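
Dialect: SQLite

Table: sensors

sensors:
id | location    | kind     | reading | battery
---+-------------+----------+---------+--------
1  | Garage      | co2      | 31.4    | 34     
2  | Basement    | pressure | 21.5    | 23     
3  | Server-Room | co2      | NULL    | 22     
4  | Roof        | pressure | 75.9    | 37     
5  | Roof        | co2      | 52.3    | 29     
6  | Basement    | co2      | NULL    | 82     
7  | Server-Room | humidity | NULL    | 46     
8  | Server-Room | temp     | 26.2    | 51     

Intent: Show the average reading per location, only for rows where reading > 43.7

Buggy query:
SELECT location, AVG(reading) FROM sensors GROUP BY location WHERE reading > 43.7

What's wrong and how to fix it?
Bug: WHERE cannot follow GROUP BY

Fix: Place WHERE between FROM and GROUP BY

Corrected query:
SELECT location, AVG(reading) FROM sensors WHERE reading > 43.7 GROUP BY location

Result:
location | AVG(reading)
---------+-------------
Roof     | 64.1        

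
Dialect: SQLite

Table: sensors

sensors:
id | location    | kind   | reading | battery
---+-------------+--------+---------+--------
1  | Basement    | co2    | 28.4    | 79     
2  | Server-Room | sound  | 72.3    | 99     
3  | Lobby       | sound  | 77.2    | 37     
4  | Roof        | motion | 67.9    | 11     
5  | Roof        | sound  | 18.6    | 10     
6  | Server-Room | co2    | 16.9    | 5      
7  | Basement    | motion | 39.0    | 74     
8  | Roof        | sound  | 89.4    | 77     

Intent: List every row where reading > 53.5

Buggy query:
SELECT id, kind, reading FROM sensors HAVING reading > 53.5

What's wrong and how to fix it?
Bug: HAVING filters the output of aggregation, but this query has no GROUP BY and no aggregate functions, so SQLite rejects it (HAVING clause on a non-aggregate query); the condition here is per row

Fix: Use WHERE for row-level filtering

Corrected query:
SELECT id, kind, reading FROM sensors WHERE reading > 53.5

Result:
id | kind   | reading
---+--------+--------
2  | sound  | 72.3   
3  | sound  | 77.2   
4  | motion | 67.9   
8  | sound  | 89.4   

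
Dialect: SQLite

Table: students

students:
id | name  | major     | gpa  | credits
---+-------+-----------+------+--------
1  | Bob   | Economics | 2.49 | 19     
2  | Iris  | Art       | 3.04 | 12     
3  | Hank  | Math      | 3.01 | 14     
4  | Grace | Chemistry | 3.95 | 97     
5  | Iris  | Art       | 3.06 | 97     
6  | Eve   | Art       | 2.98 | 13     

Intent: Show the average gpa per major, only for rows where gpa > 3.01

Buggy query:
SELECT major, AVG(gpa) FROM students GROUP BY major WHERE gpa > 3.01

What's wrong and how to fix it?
Bug: WHERE cannot follow GROUP BY

Fix: Move the WHERE clause before GROUP BY

Corrected query:
SELECT major, AVG(gpa) FROM students WHERE gpa > 3.01 GROUP BY major

Result:
major     | AVG(gpa)
----------+---------
Art       | 3.05    
Chemistry | 3.95    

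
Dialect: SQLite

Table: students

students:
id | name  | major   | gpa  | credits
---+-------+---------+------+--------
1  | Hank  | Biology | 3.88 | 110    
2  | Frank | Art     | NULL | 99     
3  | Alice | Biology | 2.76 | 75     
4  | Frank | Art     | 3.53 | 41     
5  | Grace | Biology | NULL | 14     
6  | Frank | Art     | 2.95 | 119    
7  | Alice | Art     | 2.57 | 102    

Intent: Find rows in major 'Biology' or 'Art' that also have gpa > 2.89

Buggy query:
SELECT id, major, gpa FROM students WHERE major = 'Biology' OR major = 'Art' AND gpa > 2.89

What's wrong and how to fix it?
Bug: AND binds tighter than OR, so this parses as major = 'Biology' OR (major = 'Art' AND gpa > 2.89)

Fix: Group the OR with parentheses (or use IN), then AND the threshold

Corrected query:
SELECT id, major, gpa FROM students WHERE (major = 'Biology' OR major = 'Art') AND gpa > 2.89

Result:
id | major   | gpa 
---+---------+-----
1  | Biology | 3.88
4  | Art     | 3.53
6  | Art     | 2.95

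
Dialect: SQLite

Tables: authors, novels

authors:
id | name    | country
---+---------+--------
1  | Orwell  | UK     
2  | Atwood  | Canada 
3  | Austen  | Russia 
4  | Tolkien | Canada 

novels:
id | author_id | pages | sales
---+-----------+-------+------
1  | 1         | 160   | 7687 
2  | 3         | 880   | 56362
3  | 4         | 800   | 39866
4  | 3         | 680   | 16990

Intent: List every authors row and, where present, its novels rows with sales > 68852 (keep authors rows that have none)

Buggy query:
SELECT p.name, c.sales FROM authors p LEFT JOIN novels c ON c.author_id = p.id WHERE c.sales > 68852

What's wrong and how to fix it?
Bug: Filtering c.sales in WHERE discards the NULL rows produced by LEFT JOIN, turning it into an inner join

Fix: Put 'c.sales > 68852' in the JOIN's ON clause instead of WHERE

Corrected query:
SELECT p.name, c.sales FROM authors p LEFT JOIN novels c ON c.author_id = p.id AND c.sales > 68852

Result:
name    | sales
--------+------
Orwell  | NULL 
Atwood  | NULL 
Austen  | NULL 
Tolkien | NULL 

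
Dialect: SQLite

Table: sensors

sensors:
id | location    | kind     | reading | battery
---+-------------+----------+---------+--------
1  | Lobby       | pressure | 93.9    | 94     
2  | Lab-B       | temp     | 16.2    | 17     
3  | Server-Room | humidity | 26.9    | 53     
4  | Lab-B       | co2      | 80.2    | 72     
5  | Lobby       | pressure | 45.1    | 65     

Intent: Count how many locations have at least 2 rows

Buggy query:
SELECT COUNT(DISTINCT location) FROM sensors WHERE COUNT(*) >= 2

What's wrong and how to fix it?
Bug: WHERE filters individual rows, not groups, so a group-level COUNT is invalid there

Fix: Use a subquery that GROUPs and filters with HAVING, then count its rows

Corrected query:
SELECT COUNT(*) FROM (SELECT location FROM sensors GROUP BY location HAVING COUNT(*) >= 2)

Result:
COUNT(*)
--------
2       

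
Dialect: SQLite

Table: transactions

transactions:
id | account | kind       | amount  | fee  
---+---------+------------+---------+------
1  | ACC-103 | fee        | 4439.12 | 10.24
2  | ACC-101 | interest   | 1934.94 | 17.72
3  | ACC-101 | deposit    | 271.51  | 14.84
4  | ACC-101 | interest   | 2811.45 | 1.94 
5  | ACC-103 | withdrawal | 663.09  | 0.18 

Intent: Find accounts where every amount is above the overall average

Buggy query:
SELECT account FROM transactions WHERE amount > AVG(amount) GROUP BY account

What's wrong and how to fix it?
Bug: AVG() is an aggregate; it can't sit directly in WHERE

Fix: Use a subquery for AVG and a HAVING MIN(...) filter so the condition holds for every row in the group

Corrected query:
SELECT account FROM transactions GROUP BY account HAVING MIN(amount) > (SELECT AVG(amount) FROM transactions)

Result:
(no rows)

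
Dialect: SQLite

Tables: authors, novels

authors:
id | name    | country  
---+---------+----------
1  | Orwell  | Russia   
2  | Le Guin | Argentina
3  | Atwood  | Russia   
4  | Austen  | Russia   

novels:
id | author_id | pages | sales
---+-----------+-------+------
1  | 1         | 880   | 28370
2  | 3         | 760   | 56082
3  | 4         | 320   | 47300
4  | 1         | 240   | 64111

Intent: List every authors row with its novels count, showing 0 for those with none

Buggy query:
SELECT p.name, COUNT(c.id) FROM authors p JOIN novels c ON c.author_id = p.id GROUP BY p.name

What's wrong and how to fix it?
Bug: An inner join excludes parents with zero children

Fix: Use LEFT JOIN so parents without children still appear (COUNT(c.id) gives 0)

Corrected query:
SELECT p.name, COUNT(c.id) FROM authors p LEFT JOIN novels c ON c.author_id = p.id GROUP BY p.name

Result:
name    | COUNT(c.id)
--------+------------
Atwood  | 1          
Austen  | 1          
Le Guin | 0          
Orwell  | 2          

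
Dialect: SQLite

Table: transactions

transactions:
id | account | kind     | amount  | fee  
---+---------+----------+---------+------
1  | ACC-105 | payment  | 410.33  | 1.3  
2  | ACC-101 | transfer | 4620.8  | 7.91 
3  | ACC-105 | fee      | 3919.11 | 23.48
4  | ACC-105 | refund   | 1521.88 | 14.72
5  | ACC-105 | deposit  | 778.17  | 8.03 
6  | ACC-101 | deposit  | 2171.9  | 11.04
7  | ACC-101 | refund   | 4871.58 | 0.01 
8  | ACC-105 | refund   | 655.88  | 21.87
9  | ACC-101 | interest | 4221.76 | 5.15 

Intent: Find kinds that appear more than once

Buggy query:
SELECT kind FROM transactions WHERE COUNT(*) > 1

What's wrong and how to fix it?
Bug: WHERE can't reference COUNT(*); aggregates are computed after WHERE

Fix: Group first, then use HAVING for the count condition

Corrected query:
SELECT kind FROM transactions GROUP BY kind HAVING COUNT(*) > 1

Result:
kind   
-------
deposit
refund 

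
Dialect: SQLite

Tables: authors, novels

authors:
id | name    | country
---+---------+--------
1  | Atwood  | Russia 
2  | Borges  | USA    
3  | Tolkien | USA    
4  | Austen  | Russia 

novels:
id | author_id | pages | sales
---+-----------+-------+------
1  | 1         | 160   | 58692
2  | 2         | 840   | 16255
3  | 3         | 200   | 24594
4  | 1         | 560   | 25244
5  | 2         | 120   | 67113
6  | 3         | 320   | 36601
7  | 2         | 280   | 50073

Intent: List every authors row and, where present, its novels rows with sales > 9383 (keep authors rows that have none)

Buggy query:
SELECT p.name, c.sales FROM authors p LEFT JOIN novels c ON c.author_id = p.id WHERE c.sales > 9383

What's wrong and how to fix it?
Bug: A WHERE condition on the right-hand table after LEFT JOIN drops unmatched parents

Fix: Move the right-table condition into the ON clause so unmatched parents are kept

Corrected query:
SELECT p.name, c.sales FROM authors p LEFT JOIN novels c ON c.author_id = p.id AND c.sales > 9383

Result:
name    | sales
--------+------
Atwood  | 25244
Atwood  | 58692
Borges  | 16255
Borges  | 50073
Borges  | 67113
Tolkien | 24594
Tolkien | 36601
Austen  | NULL 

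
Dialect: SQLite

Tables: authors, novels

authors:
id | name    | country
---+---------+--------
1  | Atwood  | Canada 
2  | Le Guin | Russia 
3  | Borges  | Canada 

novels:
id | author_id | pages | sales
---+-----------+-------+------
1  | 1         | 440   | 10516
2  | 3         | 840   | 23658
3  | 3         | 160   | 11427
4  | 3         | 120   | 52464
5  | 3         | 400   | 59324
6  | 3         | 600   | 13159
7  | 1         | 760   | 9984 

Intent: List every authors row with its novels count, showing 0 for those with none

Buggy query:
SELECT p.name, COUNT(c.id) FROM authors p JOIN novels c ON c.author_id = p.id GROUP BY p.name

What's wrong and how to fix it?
Bug: INNER JOIN drops authors rows that have no matching novels rows

Fix: Use LEFT JOIN so parents without children still appear (COUNT(c.id) gives 0)

Corrected query:
SELECT p.name, COUNT(c.id) FROM authors p LEFT JOIN novels c ON c.author_id = p.id GROUP BY p.name

Result:
name    | COUNT(c.id)
--------+------------
Atwood  | 2          
Borges  | 5          
Le Guin | 0          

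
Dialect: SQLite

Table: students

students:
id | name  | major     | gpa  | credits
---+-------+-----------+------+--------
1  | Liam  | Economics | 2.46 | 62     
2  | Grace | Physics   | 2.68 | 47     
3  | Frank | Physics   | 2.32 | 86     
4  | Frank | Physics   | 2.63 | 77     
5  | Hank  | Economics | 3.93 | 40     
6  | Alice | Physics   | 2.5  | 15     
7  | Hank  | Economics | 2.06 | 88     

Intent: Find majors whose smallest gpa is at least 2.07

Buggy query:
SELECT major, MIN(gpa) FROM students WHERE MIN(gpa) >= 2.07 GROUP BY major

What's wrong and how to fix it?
Bug: MIN() in WHERE is a misuse of aggregate

Fix: Use HAVING for the per-group MIN condition

Corrected query:
SELECT major, MIN(gpa) FROM students GROUP BY major HAVING MIN(gpa) >= 2.07

Result:
major   | MIN(gpa)
--------+---------
Physics | 2.32    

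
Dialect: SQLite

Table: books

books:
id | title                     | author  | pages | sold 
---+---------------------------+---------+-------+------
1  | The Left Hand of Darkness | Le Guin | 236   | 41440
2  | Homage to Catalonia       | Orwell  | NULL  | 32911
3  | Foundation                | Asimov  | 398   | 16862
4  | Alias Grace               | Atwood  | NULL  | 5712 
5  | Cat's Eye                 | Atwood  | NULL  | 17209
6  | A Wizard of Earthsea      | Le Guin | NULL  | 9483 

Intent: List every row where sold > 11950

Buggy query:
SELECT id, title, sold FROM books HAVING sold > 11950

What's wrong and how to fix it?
Bug: This is a non-aggregate query (no GROUP BY, no aggregates), so in SQLite the HAVING clause is invalid here; a row-level condition belongs in WHERE

Fix: Replace HAVING with WHERE since the condition applies to individual rows

Corrected query:
SELECT id, title, sold FROM books WHERE sold > 11950

Result:
id | title                     | sold 
---+---------------------------+------
1  | The Left Hand of Darkness | 41440
2  | Homage to Catalonia       | 32911
3  | Foundation                | 16862
5  | Cat's Eye                 | 17209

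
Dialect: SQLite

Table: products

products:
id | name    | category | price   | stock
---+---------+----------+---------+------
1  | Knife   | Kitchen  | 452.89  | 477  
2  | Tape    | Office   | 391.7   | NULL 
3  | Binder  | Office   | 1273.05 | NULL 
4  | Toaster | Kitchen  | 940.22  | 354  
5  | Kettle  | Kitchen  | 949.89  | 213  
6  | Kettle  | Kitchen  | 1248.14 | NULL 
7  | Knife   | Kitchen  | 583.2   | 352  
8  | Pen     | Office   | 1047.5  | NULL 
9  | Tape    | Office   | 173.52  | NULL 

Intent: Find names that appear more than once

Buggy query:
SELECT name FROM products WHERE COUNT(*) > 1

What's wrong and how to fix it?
Bug: COUNT(*) is an aggregate and cannot be used in WHERE

Fix: GROUP BY name, then filter groups with HAVING COUNT(*) > 1

Corrected query:
SELECT name FROM products GROUP BY name HAVING COUNT(*) > 1

Result:
name  
------
Kettle
Knife 
Tape  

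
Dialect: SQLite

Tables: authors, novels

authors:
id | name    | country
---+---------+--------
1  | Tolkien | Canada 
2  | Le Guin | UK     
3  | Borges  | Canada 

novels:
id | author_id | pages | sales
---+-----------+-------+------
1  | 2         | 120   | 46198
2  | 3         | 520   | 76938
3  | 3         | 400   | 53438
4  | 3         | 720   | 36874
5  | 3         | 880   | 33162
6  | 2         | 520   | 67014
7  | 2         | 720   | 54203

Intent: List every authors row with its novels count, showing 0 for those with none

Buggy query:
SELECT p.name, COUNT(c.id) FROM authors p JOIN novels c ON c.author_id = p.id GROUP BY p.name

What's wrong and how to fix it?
Bug: INNER JOIN drops authors rows that have no matching novels rows

Fix: Switch to LEFT JOIN to retain unmatched parent rows

Corrected query:
SELECT p.name, COUNT(c.id) FROM authors p LEFT JOIN novels c ON c.author_id = p.id GROUP BY p.name

Result:
name    | COUNT(c.id)
--------+------------
Borges  | 4          
Le Guin | 3          
Tolkien | 0          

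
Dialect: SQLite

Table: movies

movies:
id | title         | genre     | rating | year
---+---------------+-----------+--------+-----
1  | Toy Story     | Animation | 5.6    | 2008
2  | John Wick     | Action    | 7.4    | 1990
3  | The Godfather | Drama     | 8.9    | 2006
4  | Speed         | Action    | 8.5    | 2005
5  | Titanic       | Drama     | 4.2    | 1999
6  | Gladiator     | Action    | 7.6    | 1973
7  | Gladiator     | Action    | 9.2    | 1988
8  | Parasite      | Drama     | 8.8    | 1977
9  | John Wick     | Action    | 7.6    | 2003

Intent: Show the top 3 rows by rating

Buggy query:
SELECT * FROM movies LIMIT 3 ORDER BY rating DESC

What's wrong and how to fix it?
Bug: LIMIT must come after ORDER BY

Fix: Swap the clauses: ORDER BY first, then LIMIT

Corrected query:
SELECT * FROM movies ORDER BY rating DESC LIMIT 3

Result:
id | title         | genre  | rating | year
---+---------------+--------+--------+-----
7  | Gladiator     | Action | 9.2    | 1988
3  | The Godfather | Drama  | 8.9    | 2006
8  | Parasite      | Drama  | 8.8    | 1977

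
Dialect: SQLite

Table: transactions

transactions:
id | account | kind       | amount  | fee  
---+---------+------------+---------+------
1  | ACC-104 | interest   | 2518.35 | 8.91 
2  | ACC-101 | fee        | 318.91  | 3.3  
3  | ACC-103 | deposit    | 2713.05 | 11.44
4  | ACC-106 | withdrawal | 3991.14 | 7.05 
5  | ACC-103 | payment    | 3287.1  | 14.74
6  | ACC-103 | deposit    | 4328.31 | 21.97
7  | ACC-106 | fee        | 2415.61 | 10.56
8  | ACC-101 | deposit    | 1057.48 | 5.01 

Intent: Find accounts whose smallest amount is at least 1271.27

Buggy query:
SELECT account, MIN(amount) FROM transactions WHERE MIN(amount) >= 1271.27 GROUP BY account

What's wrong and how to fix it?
Bug: MIN() in WHERE is a misuse of aggregate

Fix: Replace WHERE with HAVING after the GROUP BY

Corrected query:
SELECT account, MIN(amount) FROM transactions GROUP BY account HAVING MIN(amount) >= 1271.27

Result:
account | MIN(amount)
--------+------------
ACC-103 | 2713.05    
ACC-104 | 2518.35    
ACC-106 | 2415.61    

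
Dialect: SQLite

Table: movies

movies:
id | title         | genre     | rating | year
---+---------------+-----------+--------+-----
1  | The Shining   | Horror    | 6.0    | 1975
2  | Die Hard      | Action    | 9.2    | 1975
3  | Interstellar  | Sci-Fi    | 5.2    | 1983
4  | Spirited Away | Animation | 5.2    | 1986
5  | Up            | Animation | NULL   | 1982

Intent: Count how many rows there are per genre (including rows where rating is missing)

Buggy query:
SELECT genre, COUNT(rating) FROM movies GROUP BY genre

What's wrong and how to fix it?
Bug: COUNT(rating) skips NULLs, so groups with missing rating are undercounted

Fix: Replace COUNT(rating) with COUNT(*)

Corrected query:
SELECT genre, COUNT(*) FROM movies GROUP BY genre

Result:
genre     | COUNT(*)
----------+---------
Action    | 1       
Animation | 2       
Horror    | 1       
Sci-Fi    | 1       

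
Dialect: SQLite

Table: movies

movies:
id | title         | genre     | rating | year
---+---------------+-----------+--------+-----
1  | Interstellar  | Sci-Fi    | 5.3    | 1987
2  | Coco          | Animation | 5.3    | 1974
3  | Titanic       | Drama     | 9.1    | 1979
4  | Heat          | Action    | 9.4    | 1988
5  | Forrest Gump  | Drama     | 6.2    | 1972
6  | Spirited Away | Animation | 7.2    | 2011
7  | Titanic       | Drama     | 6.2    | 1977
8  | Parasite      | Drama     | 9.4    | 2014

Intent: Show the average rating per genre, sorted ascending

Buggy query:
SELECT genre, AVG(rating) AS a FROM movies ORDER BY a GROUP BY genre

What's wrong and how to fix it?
Bug: ORDER BY appears before GROUP BY; SQL clause order requires GROUP BY first

Fix: Move ORDER BY to the end, after GROUP BY

Corrected query:
SELECT genre, AVG(rating) AS a FROM movies GROUP BY genre ORDER BY a

Result:
genre     | a    
----------+------
Sci-Fi    | 5.3  
Animation | 6.25 
Drama     | 7.725
Action    | 9.4  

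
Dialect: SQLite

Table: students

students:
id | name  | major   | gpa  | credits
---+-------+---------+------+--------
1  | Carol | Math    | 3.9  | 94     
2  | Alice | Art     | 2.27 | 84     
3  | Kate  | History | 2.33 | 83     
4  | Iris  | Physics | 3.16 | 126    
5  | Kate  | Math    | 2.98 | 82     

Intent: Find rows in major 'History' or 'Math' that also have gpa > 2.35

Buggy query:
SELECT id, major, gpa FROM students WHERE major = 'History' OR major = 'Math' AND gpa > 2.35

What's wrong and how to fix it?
Bug: AND binds tighter than OR, so this parses as major = 'History' OR (major = 'Math' AND gpa > 2.35)

Fix: Add parentheses around the OR so the AND applies to both alternatives

Corrected query:
SELECT id, major, gpa FROM students WHERE (major = 'History' OR major = 'Math') AND gpa > 2.35

Result:
id | major | gpa 
---+-------+-----
1  | Math  | 3.9 
5  | Math  | 2.98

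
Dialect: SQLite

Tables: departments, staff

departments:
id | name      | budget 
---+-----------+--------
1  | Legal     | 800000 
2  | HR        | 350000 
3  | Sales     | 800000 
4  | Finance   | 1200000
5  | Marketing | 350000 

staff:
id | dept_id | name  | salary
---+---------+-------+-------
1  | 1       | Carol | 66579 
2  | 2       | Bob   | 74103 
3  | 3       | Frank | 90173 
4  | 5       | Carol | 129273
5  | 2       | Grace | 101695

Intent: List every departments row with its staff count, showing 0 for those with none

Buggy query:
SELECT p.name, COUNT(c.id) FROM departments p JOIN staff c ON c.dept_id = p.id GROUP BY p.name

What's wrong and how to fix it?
Bug: An inner join excludes parents with zero children

Fix: Use LEFT JOIN so parents without children still appear (COUNT(c.id) gives 0)

Corrected query:
SELECT p.name, COUNT(c.id) FROM departments p LEFT JOIN staff c ON c.dept_id = p.id GROUP BY p.name

Result:
name      | COUNT(c.id)
----------+------------
Finance   | 0          
HR        | 2          
Legal     | 1          
Marketing | 1          
Sales     | 1          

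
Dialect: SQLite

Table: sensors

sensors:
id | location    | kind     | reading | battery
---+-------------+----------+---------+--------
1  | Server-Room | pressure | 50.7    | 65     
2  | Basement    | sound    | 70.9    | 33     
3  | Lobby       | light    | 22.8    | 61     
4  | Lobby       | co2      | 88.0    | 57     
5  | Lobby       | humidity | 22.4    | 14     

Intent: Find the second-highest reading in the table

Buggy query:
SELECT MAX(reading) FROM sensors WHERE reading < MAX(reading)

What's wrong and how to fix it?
Bug: MAX(reading) on the right of the comparison is an aggregate-in-WHERE error

Fix: Put the inner MAX in a scalar subquery

Corrected query:
SELECT MAX(reading) FROM sensors WHERE reading < (SELECT MAX(reading) FROM sensors)

Result:
MAX(reading)
------------
70.9        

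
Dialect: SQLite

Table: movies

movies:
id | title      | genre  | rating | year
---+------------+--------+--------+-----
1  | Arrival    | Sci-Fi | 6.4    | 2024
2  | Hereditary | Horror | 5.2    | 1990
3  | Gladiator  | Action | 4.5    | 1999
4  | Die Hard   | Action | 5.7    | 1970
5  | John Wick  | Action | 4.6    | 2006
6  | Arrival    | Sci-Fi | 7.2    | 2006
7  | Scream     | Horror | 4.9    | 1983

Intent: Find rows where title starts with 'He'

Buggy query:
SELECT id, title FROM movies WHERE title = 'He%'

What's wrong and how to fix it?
Bug: '=' compares the literal string including the % character; pattern matching needs LIKE

Fix: Use LIKE for wildcard pattern matching

Corrected query:
SELECT id, title FROM movies WHERE title LIKE 'He%'

Result:
id | title     
---+-----------
2  | Hereditary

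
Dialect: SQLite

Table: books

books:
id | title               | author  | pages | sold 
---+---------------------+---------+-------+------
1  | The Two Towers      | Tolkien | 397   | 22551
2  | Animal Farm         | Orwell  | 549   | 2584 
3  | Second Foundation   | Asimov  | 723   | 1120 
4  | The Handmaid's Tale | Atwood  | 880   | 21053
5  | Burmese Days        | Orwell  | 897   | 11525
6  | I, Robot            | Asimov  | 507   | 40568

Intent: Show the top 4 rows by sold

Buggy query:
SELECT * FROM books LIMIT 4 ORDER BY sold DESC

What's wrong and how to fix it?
Bug: ORDER BY cannot follow LIMIT; LIMIT is the final clause

Fix: Swap the clauses: ORDER BY first, then LIMIT

Corrected query:
SELECT * FROM books ORDER BY sold DESC LIMIT 4

Result:
id | title               | author  | pages | sold 
---+---------------------+---------+-------+------
6  | I, Robot            | Asimov  | 507   | 40568
1  | The Two Towers      | Tolkien | 397   | 22551
4  | The Handmaid's Tale | Atwood  | 880   | 21053
5  | Burmese Days        | Orwell  | 897   | 11525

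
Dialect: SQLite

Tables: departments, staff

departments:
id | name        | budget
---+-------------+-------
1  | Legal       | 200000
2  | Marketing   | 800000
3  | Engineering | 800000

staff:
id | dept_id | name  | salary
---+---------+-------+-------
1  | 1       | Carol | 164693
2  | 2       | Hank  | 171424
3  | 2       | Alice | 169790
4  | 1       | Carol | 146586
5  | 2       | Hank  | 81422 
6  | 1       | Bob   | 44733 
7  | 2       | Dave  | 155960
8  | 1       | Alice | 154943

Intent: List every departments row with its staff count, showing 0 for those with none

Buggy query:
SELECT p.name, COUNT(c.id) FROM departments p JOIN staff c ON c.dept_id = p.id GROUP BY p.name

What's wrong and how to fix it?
Bug: An inner join excludes parents with zero children

Fix: Switch to LEFT JOIN to retain unmatched parent rows

Corrected query:
SELECT p.name, COUNT(c.id) FROM departments p LEFT JOIN staff c ON c.dept_id = p.id GROUP BY p.name

Result:
name        | COUNT(c.id)
------------+------------
Engineering | 0          
Legal       | 4          
Marketing   | 4          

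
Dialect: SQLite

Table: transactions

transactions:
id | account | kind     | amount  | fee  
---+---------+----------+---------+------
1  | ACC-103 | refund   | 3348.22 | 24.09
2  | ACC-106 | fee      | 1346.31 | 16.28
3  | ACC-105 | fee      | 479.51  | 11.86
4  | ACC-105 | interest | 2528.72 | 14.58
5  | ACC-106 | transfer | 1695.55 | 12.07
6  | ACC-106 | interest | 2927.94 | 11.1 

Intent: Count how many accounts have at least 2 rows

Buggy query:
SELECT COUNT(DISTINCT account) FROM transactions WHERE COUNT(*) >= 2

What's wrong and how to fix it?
Bug: WHERE filters individual rows, not groups, so a group-level COUNT is invalid there

Fix: Group first with HAVING COUNT(*) >= 2, then COUNT the resulting groups

Corrected query:
SELECT COUNT(*) FROM (SELECT account FROM transactions GROUP BY account HAVING COUNT(*) >= 2)

Result:
COUNT(*)
--------
2       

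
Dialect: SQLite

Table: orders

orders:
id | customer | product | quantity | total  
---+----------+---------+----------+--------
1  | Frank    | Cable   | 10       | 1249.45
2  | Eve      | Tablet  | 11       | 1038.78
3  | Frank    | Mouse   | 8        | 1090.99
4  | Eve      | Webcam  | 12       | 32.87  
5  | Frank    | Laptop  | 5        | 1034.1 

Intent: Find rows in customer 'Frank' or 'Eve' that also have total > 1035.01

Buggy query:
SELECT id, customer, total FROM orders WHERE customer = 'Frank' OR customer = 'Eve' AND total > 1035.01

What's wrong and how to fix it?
Bug: Without parentheses, AND is evaluated before OR, so the total filter only applies to the 'Eve' branch

Fix: Group the OR with parentheses (or use IN), then AND the threshold

Corrected query:
SELECT id, customer, total FROM orders WHERE (customer = 'Frank' OR customer = 'Eve') AND total > 1035.01

Result:
id | customer | total  
---+----------+--------
1  | Frank    | 1249.45
2  | Eve      | 1038.78
3  | Frank    | 1090.99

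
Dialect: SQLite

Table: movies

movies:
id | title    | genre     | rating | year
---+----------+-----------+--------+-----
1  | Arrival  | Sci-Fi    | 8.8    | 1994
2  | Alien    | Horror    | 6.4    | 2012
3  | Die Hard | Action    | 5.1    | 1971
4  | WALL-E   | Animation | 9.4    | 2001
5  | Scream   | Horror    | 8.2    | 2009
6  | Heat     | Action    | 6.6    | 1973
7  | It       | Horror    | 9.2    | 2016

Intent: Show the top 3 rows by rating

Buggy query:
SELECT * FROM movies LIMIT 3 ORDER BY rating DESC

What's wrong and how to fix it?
Bug: ORDER BY cannot follow LIMIT; LIMIT is the final clause

Fix: Sort with ORDER BY, then apply LIMIT

Corrected query:
SELECT * FROM movies ORDER BY rating DESC LIMIT 3

Result:
id | title   | genre     | rating | year
---+---------+-----------+--------+-----
4  | WALL-E  | Animation | 9.4    | 2001
7  | It      | Horror    | 9.2    | 2016
1  | Arrival | Sci-Fi    | 8.8    | 1994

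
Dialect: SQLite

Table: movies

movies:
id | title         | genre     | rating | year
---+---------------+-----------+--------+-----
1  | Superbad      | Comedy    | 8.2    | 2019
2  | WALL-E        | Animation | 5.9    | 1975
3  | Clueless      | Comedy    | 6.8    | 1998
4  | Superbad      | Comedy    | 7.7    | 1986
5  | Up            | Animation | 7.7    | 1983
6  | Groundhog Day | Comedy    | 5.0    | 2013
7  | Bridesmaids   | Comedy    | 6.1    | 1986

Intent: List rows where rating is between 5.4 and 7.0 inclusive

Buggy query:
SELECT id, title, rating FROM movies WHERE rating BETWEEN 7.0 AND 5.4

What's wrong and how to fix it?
Bug: The bounds are reversed; BETWEEN a AND b requires a <= b to match anything

Fix: Swap the bounds so the smaller value comes first

Corrected query:
SELECT id, title, rating FROM movies WHERE rating BETWEEN 5.4 AND 7.0

Result:
id | title       | rating
---+-------------+-------
2  | WALL-E      | 5.9   
3  | Clueless    | 6.8   
7  | Bridesmaids | 6.1   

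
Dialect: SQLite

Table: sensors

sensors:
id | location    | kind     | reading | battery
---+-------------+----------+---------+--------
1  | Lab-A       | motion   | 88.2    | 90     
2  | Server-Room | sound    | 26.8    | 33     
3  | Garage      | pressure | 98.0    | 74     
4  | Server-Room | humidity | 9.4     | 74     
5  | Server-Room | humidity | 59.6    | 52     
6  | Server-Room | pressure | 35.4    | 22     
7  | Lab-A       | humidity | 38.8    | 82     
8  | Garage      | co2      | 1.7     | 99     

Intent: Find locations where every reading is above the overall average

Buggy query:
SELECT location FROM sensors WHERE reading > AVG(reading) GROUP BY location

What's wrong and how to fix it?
Bug: AVG() is an aggregate; it can't sit directly in WHERE

Fix: Compute the overall average in a scalar subquery and compare each group's MIN against it in HAVING

Corrected query:
SELECT location FROM sensors GROUP BY location HAVING MIN(reading) > (SELECT AVG(reading) FROM sensors)

Result:
(no rows)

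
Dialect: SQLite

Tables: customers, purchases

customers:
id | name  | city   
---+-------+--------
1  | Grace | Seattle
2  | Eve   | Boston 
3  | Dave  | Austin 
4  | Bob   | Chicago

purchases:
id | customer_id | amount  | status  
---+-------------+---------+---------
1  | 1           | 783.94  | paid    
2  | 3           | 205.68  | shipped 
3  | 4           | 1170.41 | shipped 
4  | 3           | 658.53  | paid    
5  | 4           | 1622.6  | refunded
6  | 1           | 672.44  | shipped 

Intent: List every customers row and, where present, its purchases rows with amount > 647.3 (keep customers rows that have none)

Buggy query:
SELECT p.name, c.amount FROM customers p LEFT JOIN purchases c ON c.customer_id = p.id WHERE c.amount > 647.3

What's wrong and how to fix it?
Bug: Filtering c.amount in WHERE discards the NULL rows produced by LEFT JOIN, turning it into an inner join

Fix: Put 'c.amount > 647.3' in the JOIN's ON clause instead of WHERE

Corrected query:
SELECT p.name, c.amount FROM customers p LEFT JOIN purchases c ON c.customer_id = p.id AND c.amount > 647.3

Result:
name  | amount 
------+--------
Grace | 672.44 
Grace | 783.94 
Eve   | NULL   
Dave  | 658.53 
Bob   | 1170.41
Bob   | 1622.6 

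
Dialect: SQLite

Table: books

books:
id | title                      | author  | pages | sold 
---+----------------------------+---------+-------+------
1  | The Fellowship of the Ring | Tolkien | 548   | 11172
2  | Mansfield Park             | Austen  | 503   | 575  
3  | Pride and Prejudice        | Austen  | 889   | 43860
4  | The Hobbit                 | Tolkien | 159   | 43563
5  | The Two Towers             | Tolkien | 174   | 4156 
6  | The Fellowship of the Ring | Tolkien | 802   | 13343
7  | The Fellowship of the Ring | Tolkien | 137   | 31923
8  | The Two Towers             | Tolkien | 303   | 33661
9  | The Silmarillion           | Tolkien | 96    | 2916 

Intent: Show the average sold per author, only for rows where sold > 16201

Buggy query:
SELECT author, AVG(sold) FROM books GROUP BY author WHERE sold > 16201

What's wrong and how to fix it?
Bug: Row-level WHERE must come before GROUP BY in the clause order

Fix: Place WHERE between FROM and GROUP BY

Corrected query:
SELECT author, AVG(sold) FROM books WHERE sold > 16201 GROUP BY author

Result:
author  | AVG(sold)   
--------+-------------
Austen  | 43860       
Tolkien | 36382.333333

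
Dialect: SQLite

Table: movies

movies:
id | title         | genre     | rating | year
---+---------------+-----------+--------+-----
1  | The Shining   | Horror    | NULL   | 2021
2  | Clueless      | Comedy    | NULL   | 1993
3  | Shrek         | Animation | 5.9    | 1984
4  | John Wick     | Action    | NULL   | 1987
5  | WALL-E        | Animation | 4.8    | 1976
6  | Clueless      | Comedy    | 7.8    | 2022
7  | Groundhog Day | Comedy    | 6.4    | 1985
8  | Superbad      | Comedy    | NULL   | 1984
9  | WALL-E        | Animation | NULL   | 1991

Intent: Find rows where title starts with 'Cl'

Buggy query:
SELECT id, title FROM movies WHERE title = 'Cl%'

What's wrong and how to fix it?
Bug: Wildcards only work with LIKE; '=' treats '%' as a literal character

Fix: Use LIKE for wildcard pattern matching

Corrected query:
SELECT id, title FROM movies WHERE title LIKE 'Cl%'

Result:
id | title   
---+---------
2  | Clueless
6  | Clueless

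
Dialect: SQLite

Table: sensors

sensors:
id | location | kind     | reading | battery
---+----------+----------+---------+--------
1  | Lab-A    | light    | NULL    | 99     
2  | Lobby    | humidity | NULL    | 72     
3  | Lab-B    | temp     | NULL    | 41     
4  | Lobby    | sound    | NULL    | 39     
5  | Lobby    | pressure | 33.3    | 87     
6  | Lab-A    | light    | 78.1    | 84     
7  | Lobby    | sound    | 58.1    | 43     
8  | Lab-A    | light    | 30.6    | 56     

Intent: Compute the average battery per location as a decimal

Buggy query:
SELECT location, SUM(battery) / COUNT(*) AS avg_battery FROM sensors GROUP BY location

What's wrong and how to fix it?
Bug: SUM(battery) and COUNT(*) are both integers; the division truncates the fractional part

Fix: Multiply by 1.0 (or CAST to REAL) to force floating-point division

Corrected query:
SELECT location, SUM(battery) * 1.0 / COUNT(*) AS avg_battery FROM sensors GROUP BY location

Result:
location | avg_battery
---------+------------
Lab-A    | 79.666667  
Lab-B    | 41         
Lobby    | 60.25      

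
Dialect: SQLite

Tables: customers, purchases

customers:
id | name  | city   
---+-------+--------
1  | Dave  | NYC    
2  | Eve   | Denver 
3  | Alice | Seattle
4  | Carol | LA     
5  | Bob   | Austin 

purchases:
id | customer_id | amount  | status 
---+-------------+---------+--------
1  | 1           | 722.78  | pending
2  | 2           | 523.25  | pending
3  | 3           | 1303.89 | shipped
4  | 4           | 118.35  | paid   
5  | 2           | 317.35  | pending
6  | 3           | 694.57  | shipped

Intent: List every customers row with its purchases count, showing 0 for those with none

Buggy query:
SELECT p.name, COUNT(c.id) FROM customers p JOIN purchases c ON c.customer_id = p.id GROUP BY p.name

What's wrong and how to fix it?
Bug: An inner join excludes parents with zero children

Fix: Use LEFT JOIN so parents without children still appear (COUNT(c.id) gives 0)

Corrected query:
SELECT p.name, COUNT(c.id) FROM customers p LEFT JOIN purchases c ON c.customer_id = p.id GROUP BY p.name

Result:
name  | COUNT(c.id)
------+------------
Alice | 2          
Bob   | 0          
Carol | 1          
Dave  | 1          
Eve   | 2          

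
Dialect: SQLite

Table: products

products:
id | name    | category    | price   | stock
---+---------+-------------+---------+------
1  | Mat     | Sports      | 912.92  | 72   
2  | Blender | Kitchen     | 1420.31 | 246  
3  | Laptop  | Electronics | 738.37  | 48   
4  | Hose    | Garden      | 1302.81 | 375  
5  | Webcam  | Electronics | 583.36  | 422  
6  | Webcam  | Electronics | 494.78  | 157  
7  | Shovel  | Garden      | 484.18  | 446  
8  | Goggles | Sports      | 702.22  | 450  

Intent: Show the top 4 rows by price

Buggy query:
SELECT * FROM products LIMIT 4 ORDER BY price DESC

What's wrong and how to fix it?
Bug: LIMIT must come after ORDER BY

Fix: Sort with ORDER BY, then apply LIMIT

Corrected query:
SELECT * FROM products ORDER BY price DESC LIMIT 4

Result:
id | name    | category    | price   | stock
---+---------+-------------+---------+------
2  | Blender | Kitchen     | 1420.31 | 246  
4  | Hose    | Garden      | 1302.81 | 375  
1  | Mat     | Sports      | 912.92  | 72   
3  | Laptop  | Electronics | 738.37  | 48   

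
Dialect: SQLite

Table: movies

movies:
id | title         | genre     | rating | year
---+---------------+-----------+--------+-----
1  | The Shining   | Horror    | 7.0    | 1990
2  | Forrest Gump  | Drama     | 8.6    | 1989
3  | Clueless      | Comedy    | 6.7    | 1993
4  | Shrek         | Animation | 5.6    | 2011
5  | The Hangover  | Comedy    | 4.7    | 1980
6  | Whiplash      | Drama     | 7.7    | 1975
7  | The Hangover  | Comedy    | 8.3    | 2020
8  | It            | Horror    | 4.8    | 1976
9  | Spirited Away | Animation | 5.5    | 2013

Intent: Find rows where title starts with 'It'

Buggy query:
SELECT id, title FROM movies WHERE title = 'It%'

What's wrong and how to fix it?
Bug: Wildcards only work with LIKE; '=' treats '%' as a literal character

Fix: Replace '=' with LIKE so 'It%' is treated as a pattern

Corrected query:
SELECT id, title FROM movies WHERE title LIKE 'It%'

Result:
id | title
---+------
8  | It   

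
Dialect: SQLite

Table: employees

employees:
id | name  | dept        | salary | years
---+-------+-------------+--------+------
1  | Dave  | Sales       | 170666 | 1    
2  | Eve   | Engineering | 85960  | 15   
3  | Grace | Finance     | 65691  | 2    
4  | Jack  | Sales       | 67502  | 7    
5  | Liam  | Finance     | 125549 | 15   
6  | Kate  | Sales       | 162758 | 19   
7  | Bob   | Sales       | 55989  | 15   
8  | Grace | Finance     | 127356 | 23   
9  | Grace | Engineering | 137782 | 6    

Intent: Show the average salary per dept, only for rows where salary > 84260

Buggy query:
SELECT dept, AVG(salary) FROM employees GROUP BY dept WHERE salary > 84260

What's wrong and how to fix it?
Bug: WHERE cannot follow GROUP BY

Fix: Move the WHERE clause before GROUP BY

Corrected query:
SELECT dept, AVG(salary) FROM employees WHERE salary > 84260 GROUP BY dept

Result:
dept        | AVG(salary)
------------+------------
Engineering | 111871     
Finance     | 126452.5   
Sales       | 166712     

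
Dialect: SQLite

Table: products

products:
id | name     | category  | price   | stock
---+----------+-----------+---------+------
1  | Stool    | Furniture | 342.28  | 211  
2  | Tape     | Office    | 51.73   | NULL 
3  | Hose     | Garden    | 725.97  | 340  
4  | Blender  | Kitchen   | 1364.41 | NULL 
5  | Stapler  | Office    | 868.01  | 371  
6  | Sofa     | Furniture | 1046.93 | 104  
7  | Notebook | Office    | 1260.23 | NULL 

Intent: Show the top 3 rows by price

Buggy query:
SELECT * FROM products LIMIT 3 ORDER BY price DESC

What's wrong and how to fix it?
Bug: LIMIT must come after ORDER BY

Fix: Sort with ORDER BY, then apply LIMIT

Corrected query:
SELECT * FROM products ORDER BY price DESC LIMIT 3

Result:
id | name     | category  | price   | stock
---+----------+-----------+---------+------
4  | Blender  | Kitchen   | 1364.41 | NULL 
7  | Notebook | Office    | 1260.23 | NULL 
6  | Sofa     | Furniture | 1046.93 | 104  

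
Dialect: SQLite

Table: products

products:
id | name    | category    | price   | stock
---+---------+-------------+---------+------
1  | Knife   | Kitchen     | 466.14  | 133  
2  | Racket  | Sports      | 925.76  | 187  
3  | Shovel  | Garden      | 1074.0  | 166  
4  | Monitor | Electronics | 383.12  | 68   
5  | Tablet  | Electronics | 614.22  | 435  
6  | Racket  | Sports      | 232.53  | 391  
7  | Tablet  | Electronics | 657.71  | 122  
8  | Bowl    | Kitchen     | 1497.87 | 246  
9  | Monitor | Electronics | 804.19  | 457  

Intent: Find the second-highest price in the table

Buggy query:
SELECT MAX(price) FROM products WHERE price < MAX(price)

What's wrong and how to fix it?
Bug: The inner MAX is an aggregate inside WHERE, which is not allowed

Fix: Put the inner MAX in a scalar subquery

Corrected query:
SELECT MAX(price) FROM products WHERE price < (SELECT MAX(price) FROM products)

Result:
MAX(price)
----------
1074      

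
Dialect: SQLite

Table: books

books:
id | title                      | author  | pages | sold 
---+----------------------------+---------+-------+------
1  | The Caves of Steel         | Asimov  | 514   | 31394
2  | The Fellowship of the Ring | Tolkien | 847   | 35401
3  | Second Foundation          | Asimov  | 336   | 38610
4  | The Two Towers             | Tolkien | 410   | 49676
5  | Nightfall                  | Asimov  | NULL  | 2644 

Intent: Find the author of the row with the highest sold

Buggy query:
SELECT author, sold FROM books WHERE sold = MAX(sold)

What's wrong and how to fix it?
Bug: WHERE is evaluated per row; an aggregate over the whole table isn't defined there

Fix: Use a subquery: WHERE sold = (SELECT MAX(sold) FROM books)

Corrected query:
SELECT author, sold FROM books WHERE sold = (SELECT MAX(sold) FROM books)

Result:
author  | sold 
--------+------
Tolkien | 49676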